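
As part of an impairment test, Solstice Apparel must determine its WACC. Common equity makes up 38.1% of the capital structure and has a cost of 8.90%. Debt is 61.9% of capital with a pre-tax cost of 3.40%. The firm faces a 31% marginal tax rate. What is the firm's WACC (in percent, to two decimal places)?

After-tax cost of debt = 3.4% × (1 − 31%) = 2.3460%.
WACC = 0.381 × 8.9000% + 0.619 × 2.3460% = 4.8431%.

4.84%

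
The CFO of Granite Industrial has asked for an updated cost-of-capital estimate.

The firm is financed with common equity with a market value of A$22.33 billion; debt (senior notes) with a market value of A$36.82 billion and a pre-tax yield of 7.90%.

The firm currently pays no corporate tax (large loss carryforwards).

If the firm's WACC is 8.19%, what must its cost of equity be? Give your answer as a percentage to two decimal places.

Total capital V = 22.33 + 36.82 = 59.15.
Equity weight = 22.33/59.15 = 0.3775.
Senior notes weight = 36.82/59.15 = 0.6225.
Debt contribution = 0.6225 × 7.9% × (1 − 0%) = 4.9176%.
Required equity contribution = 8.19% − 4.9176% = 3.2724%.
Re = 3.2724% / 0.3775 = 8.6682%.

8.67%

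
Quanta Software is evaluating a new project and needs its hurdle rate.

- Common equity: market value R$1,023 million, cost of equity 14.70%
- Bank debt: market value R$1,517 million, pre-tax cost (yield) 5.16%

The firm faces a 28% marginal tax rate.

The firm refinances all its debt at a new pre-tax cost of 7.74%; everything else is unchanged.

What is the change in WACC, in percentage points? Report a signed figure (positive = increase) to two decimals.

+1.11 pp

Current WACC:
Total capital V = 1023 + 1517 = 2540.
Equity: weight = 1023/2540 = 0.4028; cost = 14.7%.
Bank debt: weight = 1517/2540 = 0.5972; after-tax cost = 5.16% × (1 − 28%) = 3.7152%.
WACC = 0.4028 × 14.7000% + 0.5972 × 3.7152% = 8.1394%.
After the change:
Total capital V = 1023 + 1517 = 2540.
Equity: weight = 1023/2540 = 0.4028; cost = 14.7%.
Bank debt: weight = 1517/2540 = 0.5972; after-tax cost = 7.74% × (1 − 28%) = 5.5728%.
WACC = 0.4028 × 14.7000% + 0.5972 × 5.5728% = 9.2488%.
Change in WACC = 9.2488% − 8.1394% = 1.1094 pp.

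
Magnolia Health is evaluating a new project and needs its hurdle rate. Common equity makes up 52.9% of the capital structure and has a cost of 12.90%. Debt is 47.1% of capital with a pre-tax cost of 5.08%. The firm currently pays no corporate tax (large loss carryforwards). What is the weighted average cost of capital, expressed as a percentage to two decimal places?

9.22%

After-tax cost of debt = 5.08% × (1 − 0%) = 5.0800%.
WACC = 0.529 × 12.9000% + 0.471 × 5.0800% = 9.2168%.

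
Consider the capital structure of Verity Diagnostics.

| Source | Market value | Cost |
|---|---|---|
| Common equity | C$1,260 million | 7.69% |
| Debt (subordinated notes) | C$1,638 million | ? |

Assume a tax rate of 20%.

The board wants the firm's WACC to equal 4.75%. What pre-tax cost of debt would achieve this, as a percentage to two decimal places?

3.11%

Total capital V = 1260 + 1638 = 2898.
Equity weight = 1260/2898 = 0.4348.
Subordinated notes weight = 1638/2898 = 0.5652.
Equity contribution = 0.4348 × 7.69% = 3.3435%.
Remaining for debt = 4.75% − 3.3435% = 1.4065%.
Rd × (1 − 20%) × 0.5652 = 1.4065%  ⇒  Rd = 3.1106%.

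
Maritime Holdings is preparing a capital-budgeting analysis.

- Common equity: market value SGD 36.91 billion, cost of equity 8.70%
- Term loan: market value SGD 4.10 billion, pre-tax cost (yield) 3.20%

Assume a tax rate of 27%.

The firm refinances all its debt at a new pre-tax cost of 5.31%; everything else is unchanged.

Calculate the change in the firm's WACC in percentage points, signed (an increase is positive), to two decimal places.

Current WACC:
Total capital V = 36.91 + 4.1 = 41.01.
Equity: weight = 36.91/41.01 = 0.9000; cost = 8.7%.
Term loan: weight = 4.1/41.01 = 0.1000; after-tax cost = 3.2% × (1 − 27%) = 2.3360%.
WACC = 0.9000 × 8.7000% + 0.1000 × 2.3360% = 8.0638%.
After the change:
Total capital V = 36.91 + 4.1 = 41.01.
Equity: weight = 36.91/41.01 = 0.9000; cost = 8.7%.
Term loan: weight = 4.1/41.01 = 0.1000; after-tax cost = 5.31% × (1 − 27%) = 3.8763%.
WACC = 0.9000 × 8.7000% + 0.1000 × 3.8763% = 8.2177%.
Change in WACC = 8.2177% − 8.0638% = 0.1540 pp.

+0.15 pp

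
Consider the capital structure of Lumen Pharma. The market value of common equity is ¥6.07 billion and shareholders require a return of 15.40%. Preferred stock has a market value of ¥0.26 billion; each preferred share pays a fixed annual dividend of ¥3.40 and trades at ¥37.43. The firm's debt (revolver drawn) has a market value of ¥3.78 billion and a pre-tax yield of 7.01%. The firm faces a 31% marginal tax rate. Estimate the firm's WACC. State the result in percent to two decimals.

11.29%

Cost of preferred: Rp = 3.4 / 37.43 = 9.0836%.
Total capital V = 6.07 + 0.26 + 3.78 = 10.11.
Equity: weight = 6.07/10.11 = 0.6004; cost = 15.4%.
Preferred: weight = 0.26/10.11 = 0.0257; cost = 9.0836%.
Revolver drawn: weight = 3.78/10.11 = 0.3739; after-tax cost = 7.01% × (1 − 31%) = 4.8369%.
WACC = 0.6004 × 15.4000% + 0.0257 × 9.0836% + 0.3739 × 4.8369% = 11.2882%.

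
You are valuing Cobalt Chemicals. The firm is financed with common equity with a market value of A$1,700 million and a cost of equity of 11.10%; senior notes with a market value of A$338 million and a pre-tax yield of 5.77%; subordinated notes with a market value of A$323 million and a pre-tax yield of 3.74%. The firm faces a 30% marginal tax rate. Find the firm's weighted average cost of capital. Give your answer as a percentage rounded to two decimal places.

8.93%

Total capital V = 1700 + 338 + 323 = 2361.
Equity: weight = 1700/2361 = 0.7200; cost = 11.1%.
Senior notes: weight = 338/2361 = 0.1432; after-tax cost = 5.77% × (1 − 30%) = 4.0390%.
Subordinated notes: weight = 323/2361 = 0.1368; after-tax cost = 3.74% × (1 − 30%) = 2.6180%.
WACC = 0.7200 × 11.1000% + 0.1432 × 4.0390% + 0.1368 × 2.6180% = 8.9288%.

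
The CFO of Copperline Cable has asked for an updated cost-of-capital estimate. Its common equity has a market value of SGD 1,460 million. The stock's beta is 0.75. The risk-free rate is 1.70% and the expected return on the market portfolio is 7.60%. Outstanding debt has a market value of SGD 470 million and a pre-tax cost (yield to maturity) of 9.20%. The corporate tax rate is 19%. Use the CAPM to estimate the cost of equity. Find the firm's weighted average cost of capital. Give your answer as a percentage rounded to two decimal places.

Market risk premium = 7.6% − 1.7% = 5.9%.
Cost of equity via CAPM: Re = 1.7% + 0.75 × 5.9% = 6.1250%.
Total capital V = 1460 + 470 = 1930.
Equity: weight = 1460/1930 = 0.7565; cost = 6.125%.
Debt: weight = 470/1930 = 0.2435; after-tax cost = 9.2% × (1 − 19%) = 7.4520%.
WACC = 0.7565 × 6.1250% + 0.2435 × 7.4520% = 6.4482%.

6.45%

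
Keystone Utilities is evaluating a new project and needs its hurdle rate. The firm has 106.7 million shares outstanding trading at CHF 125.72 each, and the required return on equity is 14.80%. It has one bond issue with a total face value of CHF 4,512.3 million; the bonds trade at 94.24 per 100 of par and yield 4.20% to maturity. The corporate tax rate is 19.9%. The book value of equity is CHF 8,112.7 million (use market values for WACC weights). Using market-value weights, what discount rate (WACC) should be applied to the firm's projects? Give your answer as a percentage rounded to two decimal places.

12.05%

Market value of equity E = 125.72 × 106.7m = 13414.324m. Market value of debt D = 4512.3m × 94.24/100 = 4252.39152m.
Total capital V = 13414.324 + 4252.39152 = 17666.71552.
Equity: weight = 13414.324/17666.71552 = 0.7593; cost = 14.8%.
Bonds outstanding: weight = 4252.39152/17666.71552 = 0.2407; after-tax cost = 4.2% × (1 − 19.9%) = 3.3642%.
WACC = 0.7593 × 14.8000% + 0.2407 × 3.3642% = 12.0474%.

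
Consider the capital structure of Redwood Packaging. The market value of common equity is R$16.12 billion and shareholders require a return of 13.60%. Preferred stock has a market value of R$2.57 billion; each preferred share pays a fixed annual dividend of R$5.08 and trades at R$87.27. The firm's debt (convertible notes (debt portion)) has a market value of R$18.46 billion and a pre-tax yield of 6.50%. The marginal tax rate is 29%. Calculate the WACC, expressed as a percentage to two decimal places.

8.60%

Cost of preferred: Rp = 5.08 / 87.27 = 5.8210%.
Total capital V = 16.12 + 2.57 + 18.46 = 37.15.
Equity: weight = 16.12/37.15 = 0.4339; cost = 13.6%.
Preferred: weight = 2.57/37.15 = 0.0692; cost = 5.821%.
Convertible notes (debt portion): weight = 18.46/37.15 = 0.4969; after-tax cost = 6.5% × (1 − 29%) = 4.6150%.
WACC = 0.4339 × 13.6000% + 0.0692 × 5.8210% + 0.4969 × 4.6150% = 8.5972%.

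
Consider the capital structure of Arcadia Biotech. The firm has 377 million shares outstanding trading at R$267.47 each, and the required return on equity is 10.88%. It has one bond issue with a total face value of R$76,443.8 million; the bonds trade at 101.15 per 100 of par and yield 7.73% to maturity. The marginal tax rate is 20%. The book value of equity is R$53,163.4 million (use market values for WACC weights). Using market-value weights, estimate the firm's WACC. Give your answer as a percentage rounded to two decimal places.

8.84%

Market value of equity E = 267.47 × 377m = 100836.19m. Market value of debt D = 76443.8m × 101.15/100 = 77322.9037m.
Total capital V = 100836.19 + 77322.9037 = 178159.0937.
Equity: weight = 100836.19/178159.0937 = 0.5660; cost = 10.88%.
Bonds outstanding: weight = 77322.9037/178159.0937 = 0.4340; after-tax cost = 7.73% × (1 − 20%) = 6.1840%.
WACC = 0.5660 × 10.8800% + 0.4340 × 6.1840% = 8.8419%.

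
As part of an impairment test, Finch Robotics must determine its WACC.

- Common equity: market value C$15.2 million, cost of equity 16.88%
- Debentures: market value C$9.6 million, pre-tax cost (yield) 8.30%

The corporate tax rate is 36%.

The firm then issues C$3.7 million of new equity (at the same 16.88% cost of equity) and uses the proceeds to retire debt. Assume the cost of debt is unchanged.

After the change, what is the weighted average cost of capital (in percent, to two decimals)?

14.13%

After the change:
Total capital V = 18.9 + 5.9 = 24.8.
Equity: weight = 18.9/24.8 = 0.7621; cost = 16.88%.
Debentures: weight = 5.9/24.8 = 0.2379; after-tax cost = 8.3% × (1 − 36%) = 5.3120%.
WACC = 0.7621 × 16.8800% + 0.2379 × 5.3120% = 14.1279%.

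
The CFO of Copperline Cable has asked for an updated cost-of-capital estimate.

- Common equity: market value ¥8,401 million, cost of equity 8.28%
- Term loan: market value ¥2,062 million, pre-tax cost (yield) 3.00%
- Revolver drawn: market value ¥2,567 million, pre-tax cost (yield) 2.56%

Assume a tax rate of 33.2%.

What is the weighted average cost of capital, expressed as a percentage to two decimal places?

Total capital V = 8401 + 2062 + 2567 = 13030.
Equity: weight = 8401/13030 = 0.6447; cost = 8.28%.
Term loan: weight = 2062/13030 = 0.1583; after-tax cost = 3% × (1 − 33.2%) = 2.0040%.
Revolver drawn: weight = 2567/13030 = 0.1970; after-tax cost = 2.56% × (1 − 33.2%) = 1.7101%.
WACC = 0.6447 × 8.2800% + 0.1583 × 2.0040% + 0.1970 × 1.7101% = 5.9925%.

5.99%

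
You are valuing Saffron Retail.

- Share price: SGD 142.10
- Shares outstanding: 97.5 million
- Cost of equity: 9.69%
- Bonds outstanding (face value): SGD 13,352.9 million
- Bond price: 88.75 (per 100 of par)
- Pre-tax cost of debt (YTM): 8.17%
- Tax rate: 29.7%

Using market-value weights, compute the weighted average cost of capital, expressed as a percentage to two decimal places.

Market value of equity E = 142.1 × 97.5m = 13854.75m. Market value of debt D = 13352.9m × 88.75/100 = 11850.69875m.
Total capital V = 13854.75 + 11850.69875 = 25705.44875.
Equity: weight = 13854.75/25705.44875 = 0.5390; cost = 9.69%.
Bonds outstanding: weight = 11850.69875/25705.44875 = 0.4610; after-tax cost = 8.17% × (1 − 29.7%) = 5.7435%.
WACC = 0.5390 × 9.6900% + 0.4610 × 5.7435% = 7.8706%.

7.87%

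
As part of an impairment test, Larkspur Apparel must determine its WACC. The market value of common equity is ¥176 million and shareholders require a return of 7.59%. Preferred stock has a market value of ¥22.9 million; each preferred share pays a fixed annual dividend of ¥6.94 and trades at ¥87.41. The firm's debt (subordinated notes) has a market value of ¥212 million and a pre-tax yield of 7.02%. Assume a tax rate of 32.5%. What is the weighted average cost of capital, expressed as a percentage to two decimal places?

6.14%

Cost of preferred: Rp = 6.94 / 87.41 = 7.9396%.
Total capital V = 176 + 22.9 + 212 = 410.9.
Equity: weight = 176/410.9 = 0.4283; cost = 7.59%.
Preferred: weight = 22.9/410.9 = 0.0557; cost = 7.9396%.
Subordinated notes: weight = 212/410.9 = 0.5159; after-tax cost = 7.02% × (1 − 32.5%) = 4.7385%.
WACC = 0.4283 × 7.5900% + 0.0557 × 7.9396% + 0.5159 × 4.7385% = 6.1383%.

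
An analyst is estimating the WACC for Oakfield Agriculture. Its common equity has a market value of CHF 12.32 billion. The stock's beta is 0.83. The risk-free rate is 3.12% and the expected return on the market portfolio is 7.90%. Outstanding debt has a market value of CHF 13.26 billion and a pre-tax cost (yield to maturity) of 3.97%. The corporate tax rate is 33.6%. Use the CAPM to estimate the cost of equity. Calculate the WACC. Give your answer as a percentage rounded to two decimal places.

4.78%

Market risk premium = 7.9% − 3.12% = 4.78%.
Cost of equity via CAPM: Re = 3.12% + 0.83 × 4.78% = 7.0874%.
Total capital V = 12.32 + 13.26 = 25.58.
Equity: weight = 12.32/25.58 = 0.4816; cost = 7.0874%.
Debt: weight = 13.26/25.58 = 0.5184; after-tax cost = 3.97% × (1 − 33.6%) = 2.6361%.
WACC = 0.4816 × 7.0874% + 0.5184 × 2.6361% = 4.7800%.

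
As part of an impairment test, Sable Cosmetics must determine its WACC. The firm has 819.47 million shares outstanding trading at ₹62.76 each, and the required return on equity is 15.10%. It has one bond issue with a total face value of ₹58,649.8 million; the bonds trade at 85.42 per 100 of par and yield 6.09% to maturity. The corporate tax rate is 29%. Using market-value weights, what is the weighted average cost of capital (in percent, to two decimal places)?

Market value of equity E = 62.76 × 819.47m = 51429.9372m. Market value of debt D = 58649.8m × 85.42/100 = 50098.65916m.
Total capital V = 51429.9372 + 50098.65916 = 101528.59636.
Equity: weight = 51429.9372/101528.59636 = 0.5066; cost = 15.1%.
Bonds outstanding: weight = 50098.65916/101528.59636 = 0.4934; after-tax cost = 6.09% × (1 − 29%) = 4.3239%.
WACC = 0.5066 × 15.1000% + 0.4934 × 4.3239% = 9.7826%.

9.78%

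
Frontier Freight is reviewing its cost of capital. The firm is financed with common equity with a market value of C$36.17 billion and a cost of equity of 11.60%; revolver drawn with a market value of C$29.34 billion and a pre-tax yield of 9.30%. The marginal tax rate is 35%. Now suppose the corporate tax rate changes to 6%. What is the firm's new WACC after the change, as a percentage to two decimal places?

After the change:
Total capital V = 36.17 + 29.34 = 65.51.
Equity: weight = 36.17/65.51 = 0.5521; cost = 11.6%.
Revolver drawn: weight = 29.34/65.51 = 0.4479; after-tax cost = 9.3% × (1 − 6%) = 8.7420%.
WACC = 0.5521 × 11.6000% + 0.4479 × 8.7420% = 10.3200%.

10.32%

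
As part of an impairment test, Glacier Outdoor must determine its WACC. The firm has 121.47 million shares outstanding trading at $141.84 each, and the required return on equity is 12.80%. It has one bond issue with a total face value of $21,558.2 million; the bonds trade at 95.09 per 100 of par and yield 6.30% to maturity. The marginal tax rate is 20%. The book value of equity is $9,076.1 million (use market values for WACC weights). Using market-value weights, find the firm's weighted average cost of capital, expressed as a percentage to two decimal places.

Market value of equity E = 141.84 × 121.47m = 17229.3048m. Market value of debt D = 21558.2m × 95.09/100 = 20499.69238m.
Total capital V = 17229.3048 + 20499.69238 = 37728.99718.
Equity: weight = 17229.3048/37728.99718 = 0.4567; cost = 12.8%.
Bonds outstanding: weight = 20499.69238/37728.99718 = 0.5433; after-tax cost = 6.3% × (1 − 20%) = 5.0400%.
WACC = 0.4567 × 12.8000% + 0.5433 × 5.0400% = 8.5837%.

8.58%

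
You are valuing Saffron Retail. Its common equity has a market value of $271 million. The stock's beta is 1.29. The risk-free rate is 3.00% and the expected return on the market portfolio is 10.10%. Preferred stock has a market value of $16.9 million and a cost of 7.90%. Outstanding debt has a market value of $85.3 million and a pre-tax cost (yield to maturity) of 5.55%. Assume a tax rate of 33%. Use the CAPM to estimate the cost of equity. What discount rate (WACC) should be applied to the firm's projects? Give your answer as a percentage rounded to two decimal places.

Market risk premium = 10.1% − 3.0% = 7.1%.
Cost of equity via CAPM: Re = 3.0% + 1.29 × 7.1% = 12.1590%.
Total capital V = 271 + 16.9 + 85.3 = 373.2.
Equity: weight = 271/373.2 = 0.7262; cost = 12.159%.
Preferred: weight = 16.9/373.2 = 0.0453; cost = 7.9%.
Debt: weight = 85.3/373.2 = 0.2286; after-tax cost = 5.55% × (1 − 33%) = 3.7185%.
WACC = 0.7262 × 12.1590% + 0.0453 × 7.9000% + 0.2286 × 3.7185% = 10.0369%.

10.04%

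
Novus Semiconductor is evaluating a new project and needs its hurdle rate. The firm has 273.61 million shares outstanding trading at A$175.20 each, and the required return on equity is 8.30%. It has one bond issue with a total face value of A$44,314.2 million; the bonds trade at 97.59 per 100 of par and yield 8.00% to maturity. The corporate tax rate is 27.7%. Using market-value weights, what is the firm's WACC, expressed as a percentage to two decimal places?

7.11%

Market value of equity E = 175.2 × 273.61m = 47936.472m. Market value of debt D = 44314.2m × 97.59/100 = 43246.22778m.
Total capital V = 47936.472 + 43246.22778 = 91182.69978.
Equity: weight = 47936.472/91182.69978 = 0.5257; cost = 8.3%.
Bonds outstanding: weight = 43246.22778/91182.69978 = 0.4743; after-tax cost = 8% × (1 − 27.7%) = 5.7840%.
WACC = 0.5257 × 8.3000% + 0.4743 × 5.7840% = 7.1067%.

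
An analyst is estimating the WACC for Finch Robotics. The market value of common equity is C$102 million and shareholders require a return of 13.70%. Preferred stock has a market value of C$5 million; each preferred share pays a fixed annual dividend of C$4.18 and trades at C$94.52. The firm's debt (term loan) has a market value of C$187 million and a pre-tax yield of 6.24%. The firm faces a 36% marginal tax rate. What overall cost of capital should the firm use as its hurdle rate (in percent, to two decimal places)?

Cost of preferred: Rp = 4.18 / 94.52 = 4.4223%.
Total capital V = 102 + 5 + 187 = 294.
Equity: weight = 102/294 = 0.3469; cost = 13.7%.
Preferred: weight = 5/294 = 0.0170; cost = 4.4223%.
Term loan: weight = 187/294 = 0.6361; after-tax cost = 6.24% × (1 − 36%) = 3.9936%.
WACC = 0.3469 × 13.7000% + 0.0170 × 4.4223% + 0.6361 × 3.9936% = 7.3684%.

7.37%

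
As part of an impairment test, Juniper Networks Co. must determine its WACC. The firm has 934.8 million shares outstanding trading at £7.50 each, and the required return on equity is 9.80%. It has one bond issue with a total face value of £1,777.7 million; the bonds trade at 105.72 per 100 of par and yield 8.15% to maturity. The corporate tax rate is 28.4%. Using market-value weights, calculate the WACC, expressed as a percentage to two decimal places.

Market value of equity E = 7.5 × 934.8m = 7011m. Market value of debt D = 1777.7m × 105.72/100 = 1879.38444m.
Total capital V = 7011 + 1879.38444 = 8890.38444.
Equity: weight = 7011/8890.38444 = 0.7886; cost = 9.8%.
Bonds outstanding: weight = 1879.38444/8890.38444 = 0.2114; after-tax cost = 8.15% × (1 − 28.4%) = 5.8354%.
WACC = 0.7886 × 9.8000% + 0.2114 × 5.8354% = 8.9619%.

8.96%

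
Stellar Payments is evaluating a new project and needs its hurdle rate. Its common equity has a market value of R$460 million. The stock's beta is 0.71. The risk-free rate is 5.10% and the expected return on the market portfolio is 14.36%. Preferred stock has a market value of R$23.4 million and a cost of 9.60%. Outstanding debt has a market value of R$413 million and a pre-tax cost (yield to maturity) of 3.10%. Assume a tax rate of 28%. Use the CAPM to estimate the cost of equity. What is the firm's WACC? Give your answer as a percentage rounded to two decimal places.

Market risk premium = 14.36% − 5.1% = 9.26%.
Cost of equity via CAPM: Re = 5.1% + 0.71 × 9.26% = 11.6746%.
Total capital V = 460 + 23.4 + 413 = 896.4.
Equity: weight = 460/896.4 = 0.5132; cost = 11.6746%.
Preferred: weight = 23.4/896.4 = 0.0261; cost = 9.6%.
Debt: weight = 413/896.4 = 0.4607; after-tax cost = 3.1% × (1 − 28%) = 2.2320%.
WACC = 0.5132 × 11.6746% + 0.0261 × 9.6000% + 0.4607 × 2.2320% = 7.2699%.

7.27%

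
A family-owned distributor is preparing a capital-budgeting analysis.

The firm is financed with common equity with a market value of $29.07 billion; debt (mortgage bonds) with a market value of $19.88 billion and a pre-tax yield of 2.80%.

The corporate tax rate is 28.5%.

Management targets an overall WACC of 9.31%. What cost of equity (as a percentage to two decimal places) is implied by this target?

Total capital V = 29.07 + 19.88 = 48.95.
Equity weight = 29.07/48.95 = 0.5939.
Mortgage bonds weight = 19.88/48.95 = 0.4061.
Debt contribution = 0.4061 × 2.8% × (1 − 28.5%) = 0.8131%.
Required equity contribution = 9.31% − 0.8131% = 8.4969%.
Re = 8.4969% / 0.5939 = 14.3077%.

14.31%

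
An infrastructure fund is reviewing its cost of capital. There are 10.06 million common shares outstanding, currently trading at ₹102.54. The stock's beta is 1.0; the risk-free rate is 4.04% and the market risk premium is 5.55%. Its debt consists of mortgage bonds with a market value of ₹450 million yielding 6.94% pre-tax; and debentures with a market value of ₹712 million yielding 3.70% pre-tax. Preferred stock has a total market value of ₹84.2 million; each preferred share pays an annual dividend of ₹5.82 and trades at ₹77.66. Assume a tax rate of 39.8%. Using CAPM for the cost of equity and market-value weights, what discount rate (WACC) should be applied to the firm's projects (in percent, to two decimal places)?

6.14%

Cost of equity via CAPM: Re = 4.04% + 1.0 × 5.55% = 9.5900%.
Cost of preferred: Rp = 5.82 / 77.66 = 7.4942%.
Market value of equity E = 102.54 × 10.06m = 1031.5524m.
Total capital V = 1031.5524 + 84.2 + 450 + 712 = 2277.7524.
Equity: weight = 1031.5524/2277.7524 = 0.4529; cost = 9.59%.
Preferred: weight = 84.2/2277.7524 = 0.0370; cost = 7.4942%.
Mortgage bonds: weight = 450/2277.7524 = 0.1976; after-tax cost = 6.94% × (1 − 39.8%) = 4.1779%.
Debentures: weight = 712/2277.7524 = 0.3126; after-tax cost = 3.7% × (1 − 39.8%) = 2.2274%.
WACC = 0.4529 × 9.5900% + 0.0370 × 7.4942% + 0.1976 × 4.1779% + 0.3126 × 2.2274% = 6.1418%.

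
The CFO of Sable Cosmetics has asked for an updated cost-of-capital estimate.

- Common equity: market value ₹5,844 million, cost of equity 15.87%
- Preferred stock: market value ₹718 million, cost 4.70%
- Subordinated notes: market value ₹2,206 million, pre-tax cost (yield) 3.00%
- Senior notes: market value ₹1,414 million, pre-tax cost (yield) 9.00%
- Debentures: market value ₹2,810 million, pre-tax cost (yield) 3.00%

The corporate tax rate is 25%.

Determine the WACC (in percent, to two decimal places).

Total capital V = 5844 + 718 + 2206 + 1414 + 2810 = 12992.
Equity: weight = 5844/12992 = 0.4498; cost = 15.87%.
Preferred: weight = 718/12992 = 0.0553; cost = 4.7%.
Subordinated notes: weight = 2206/12992 = 0.1698; after-tax cost = 3% × (1 − 25%) = 2.2500%.
Senior notes: weight = 1414/12992 = 0.1088; after-tax cost = 9% × (1 − 25%) = 6.7500%.
Debentures: weight = 2810/12992 = 0.2163; after-tax cost = 3% × (1 − 25%) = 2.2500%.
WACC = 0.4498 × 15.8700% + 0.0553 × 4.7000% + 0.1698 × 2.2500% + 0.1088 × 6.7500% + 0.2163 × 2.2500% = 9.0016%.

9.00%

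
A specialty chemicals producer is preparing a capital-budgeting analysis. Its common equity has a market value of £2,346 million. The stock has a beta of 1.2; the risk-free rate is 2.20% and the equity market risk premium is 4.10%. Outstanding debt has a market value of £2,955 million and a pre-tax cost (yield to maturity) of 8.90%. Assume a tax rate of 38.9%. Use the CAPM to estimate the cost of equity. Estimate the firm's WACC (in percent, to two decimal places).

6.18%

Cost of equity via CAPM: Re = 2.2% + 1.2 × 4.1% = 7.1200%.
Total capital V = 2346 + 2955 = 5301.
Equity: weight = 2346/5301 = 0.4426; cost = 7.12%.
Debt: weight = 2955/5301 = 0.5574; after-tax cost = 8.9% × (1 − 38.9%) = 5.4379%.
WACC = 0.4426 × 7.1200% + 0.5574 × 5.4379% = 6.1823%.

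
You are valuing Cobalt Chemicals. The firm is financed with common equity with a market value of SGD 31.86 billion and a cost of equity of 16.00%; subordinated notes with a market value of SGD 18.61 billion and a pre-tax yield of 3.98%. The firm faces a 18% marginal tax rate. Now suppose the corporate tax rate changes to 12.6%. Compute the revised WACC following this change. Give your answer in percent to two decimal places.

11.38%

After the change:
Total capital V = 31.86 + 18.61 = 50.47.
Equity: weight = 31.86/50.47 = 0.6313; cost = 16%.
Subordinated notes: weight = 18.61/50.47 = 0.3687; after-tax cost = 3.98% × (1 − 12.6%) = 3.4785%.
WACC = 0.6313 × 16.0000% + 0.3687 × 3.4785% = 11.3829%.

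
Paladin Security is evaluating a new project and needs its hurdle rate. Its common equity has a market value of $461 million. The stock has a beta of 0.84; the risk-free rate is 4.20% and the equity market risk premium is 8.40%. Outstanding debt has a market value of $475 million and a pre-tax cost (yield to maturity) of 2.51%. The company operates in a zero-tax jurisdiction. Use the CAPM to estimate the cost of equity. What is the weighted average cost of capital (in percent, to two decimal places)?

6.82%

Cost of equity via CAPM: Re = 4.2% + 0.84 × 8.4% = 11.2560%.
Total capital V = 461 + 475 = 936.
Equity: weight = 461/936 = 0.4925; cost = 11.256%.
Debt: weight = 475/936 = 0.5075; after-tax cost = 2.51% × (1 − 0%) = 2.5100%.
WACC = 0.4925 × 11.2560% + 0.5075 × 2.5100% = 6.8176%.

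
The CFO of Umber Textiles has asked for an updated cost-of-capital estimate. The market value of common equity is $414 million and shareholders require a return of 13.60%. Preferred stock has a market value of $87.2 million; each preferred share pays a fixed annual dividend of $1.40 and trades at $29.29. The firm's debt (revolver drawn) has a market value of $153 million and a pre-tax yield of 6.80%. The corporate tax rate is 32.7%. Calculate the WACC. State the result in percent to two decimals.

Cost of preferred: Rp = 1.4 / 29.29 = 4.7798%.
Total capital V = 414 + 87.2 + 153 = 654.2.
Equity: weight = 414/654.2 = 0.6328; cost = 13.6%.
Preferred: weight = 87.2/654.2 = 0.1333; cost = 4.7798%.
Revolver drawn: weight = 153/654.2 = 0.2339; after-tax cost = 6.8% × (1 − 32.7%) = 4.5764%.
WACC = 0.6328 × 13.6000% + 0.1333 × 4.7798% + 0.2339 × 4.5764% = 10.3140%.

10.31%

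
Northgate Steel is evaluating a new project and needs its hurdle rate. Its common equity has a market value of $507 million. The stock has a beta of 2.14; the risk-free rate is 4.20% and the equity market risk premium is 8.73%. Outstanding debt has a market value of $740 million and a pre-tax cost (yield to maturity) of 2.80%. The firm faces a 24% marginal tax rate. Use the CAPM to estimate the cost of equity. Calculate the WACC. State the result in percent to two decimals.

Cost of equity via CAPM: Re = 4.2% + 2.14 × 8.73% = 22.8822%.
Total capital V = 507 + 740 = 1247.
Equity: weight = 507/1247 = 0.4066; cost = 22.8822%.
Debt: weight = 740/1247 = 0.5934; after-tax cost = 2.8% × (1 − 24%) = 2.1280%.
WACC = 0.4066 × 22.8822% + 0.5934 × 2.1280% = 10.5662%.

10.57%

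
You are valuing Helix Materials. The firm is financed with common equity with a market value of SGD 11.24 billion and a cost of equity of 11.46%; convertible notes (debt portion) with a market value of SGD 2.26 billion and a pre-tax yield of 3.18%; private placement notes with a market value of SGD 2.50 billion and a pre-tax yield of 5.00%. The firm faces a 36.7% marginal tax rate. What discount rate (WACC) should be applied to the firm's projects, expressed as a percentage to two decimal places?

Total capital V = 11.24 + 2.26 + 2.5 = 16.
Equity: weight = 11.24/16 = 0.7025; cost = 11.46%.
Convertible notes (debt portion): weight = 2.26/16 = 0.1412; after-tax cost = 3.18% × (1 − 36.7%) = 2.0129%.
Private placement notes: weight = 2.5/16 = 0.1562; after-tax cost = 5% × (1 − 36.7%) = 3.1650%.
WACC = 0.7025 × 11.4600% + 0.1412 × 2.0129% + 0.1562 × 3.1650% = 8.8295%.

8.83%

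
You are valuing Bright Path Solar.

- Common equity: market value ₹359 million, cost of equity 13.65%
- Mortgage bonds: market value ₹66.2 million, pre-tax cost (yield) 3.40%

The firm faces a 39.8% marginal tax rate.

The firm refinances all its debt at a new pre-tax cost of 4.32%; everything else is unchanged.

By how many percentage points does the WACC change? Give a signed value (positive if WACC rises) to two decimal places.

+0.09 pp

Current WACC:
Total capital V = 359 + 66.2 = 425.2.
Equity: weight = 359/425.2 = 0.8443; cost = 13.65%.
Mortgage bonds: weight = 66.2/425.2 = 0.1557; after-tax cost = 3.4% × (1 − 39.8%) = 2.0468%.
WACC = 0.8443 × 13.6500% + 0.1557 × 2.0468% = 11.8435%.
After the change:
Total capital V = 359 + 66.2 = 425.2.
Equity: weight = 359/425.2 = 0.8443; cost = 13.65%.
Mortgage bonds: weight = 66.2/425.2 = 0.1557; after-tax cost = 4.32% × (1 − 39.8%) = 2.6006%.
WACC = 0.8443 × 13.6500% + 0.1557 × 2.6006% = 11.9297%.
Change in WACC = 11.9297% − 11.8435% = 0.0862 pp.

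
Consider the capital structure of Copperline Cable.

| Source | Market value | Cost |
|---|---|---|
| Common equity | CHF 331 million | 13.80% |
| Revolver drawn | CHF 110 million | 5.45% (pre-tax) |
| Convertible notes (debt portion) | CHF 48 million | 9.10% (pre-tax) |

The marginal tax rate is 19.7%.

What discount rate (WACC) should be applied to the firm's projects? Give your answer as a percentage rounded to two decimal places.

11.04%

Total capital V = 331 + 110 + 48 = 489.
Equity: weight = 331/489 = 0.6769; cost = 13.8%.
Revolver drawn: weight = 110/489 = 0.2249; after-tax cost = 5.45% × (1 − 19.7%) = 4.3764%.
Convertible notes (debt portion): weight = 48/489 = 0.0982; after-tax cost = 9.1% × (1 − 19.7%) = 7.3073%.
WACC = 0.6769 × 13.8000% + 0.2249 × 4.3764% + 0.0982 × 7.3073% = 11.0428%.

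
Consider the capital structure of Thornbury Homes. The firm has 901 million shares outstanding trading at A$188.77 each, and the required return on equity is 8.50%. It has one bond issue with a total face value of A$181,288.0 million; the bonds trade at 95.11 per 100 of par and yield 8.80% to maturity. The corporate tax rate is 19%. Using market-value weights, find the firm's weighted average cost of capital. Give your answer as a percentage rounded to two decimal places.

7.81%

Market value of equity E = 188.77 × 901m = 170081.77m. Market value of debt D = 181288m × 95.11/100 = 172423.0168m.
Total capital V = 170081.77 + 172423.0168 = 342504.7868.
Equity: weight = 170081.77/342504.7868 = 0.4966; cost = 8.5%.
Bonds outstanding: weight = 172423.0168/342504.7868 = 0.5034; after-tax cost = 8.8% × (1 − 19%) = 7.1280%.
WACC = 0.4966 × 8.5000% + 0.5034 × 7.1280% = 7.8093%.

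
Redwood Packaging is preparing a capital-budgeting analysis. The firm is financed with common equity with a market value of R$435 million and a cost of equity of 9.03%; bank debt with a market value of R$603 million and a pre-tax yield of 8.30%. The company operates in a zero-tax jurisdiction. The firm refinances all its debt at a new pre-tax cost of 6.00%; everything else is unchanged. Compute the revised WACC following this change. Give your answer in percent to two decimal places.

7.27%

After the change:
Total capital V = 435 + 603 = 1038.
Equity: weight = 435/1038 = 0.4191; cost = 9.03%.
Bank debt: weight = 603/1038 = 0.5809; after-tax cost = 6% × (1 − 0%) = 6.0000%.
WACC = 0.4191 × 9.0300% + 0.5809 × 6.0000% = 7.2698%.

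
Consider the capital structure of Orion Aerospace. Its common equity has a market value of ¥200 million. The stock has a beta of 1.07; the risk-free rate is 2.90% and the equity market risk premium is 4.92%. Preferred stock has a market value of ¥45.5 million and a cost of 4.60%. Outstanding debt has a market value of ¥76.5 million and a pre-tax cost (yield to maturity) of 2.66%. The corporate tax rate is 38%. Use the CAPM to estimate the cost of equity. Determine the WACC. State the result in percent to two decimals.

6.11%

Cost of equity via CAPM: Re = 2.9% + 1.07 × 4.92% = 8.1644%.
Total capital V = 200 + 45.5 + 76.5 = 322.
Equity: weight = 200/322 = 0.6211; cost = 8.1644%.
Preferred: weight = 45.5/322 = 0.1413; cost = 4.6%.
Debt: weight = 76.5/322 = 0.2376; after-tax cost = 2.66% × (1 − 38%) = 1.6492%.
WACC = 0.6211 × 8.1644% + 0.1413 × 4.6000% + 0.2376 × 1.6492% = 6.1129%.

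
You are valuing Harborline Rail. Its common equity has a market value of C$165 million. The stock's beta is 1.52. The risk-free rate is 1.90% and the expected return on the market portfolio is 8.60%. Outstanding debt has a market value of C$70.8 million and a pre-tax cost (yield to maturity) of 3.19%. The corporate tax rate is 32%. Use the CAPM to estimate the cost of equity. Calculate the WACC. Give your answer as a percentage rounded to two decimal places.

9.11%

Market risk premium = 8.6% − 1.9% = 6.7%.
Cost of equity via CAPM: Re = 1.9% + 1.52 × 6.7% = 12.0840%.
Total capital V = 165 + 70.8 = 235.8.
Equity: weight = 165/235.8 = 0.6997; cost = 12.084%.
Debt: weight = 70.8/235.8 = 0.3003; after-tax cost = 3.19% × (1 − 32%) = 2.1692%.
WACC = 0.6997 × 12.0840% + 0.3003 × 2.1692% = 9.1070%.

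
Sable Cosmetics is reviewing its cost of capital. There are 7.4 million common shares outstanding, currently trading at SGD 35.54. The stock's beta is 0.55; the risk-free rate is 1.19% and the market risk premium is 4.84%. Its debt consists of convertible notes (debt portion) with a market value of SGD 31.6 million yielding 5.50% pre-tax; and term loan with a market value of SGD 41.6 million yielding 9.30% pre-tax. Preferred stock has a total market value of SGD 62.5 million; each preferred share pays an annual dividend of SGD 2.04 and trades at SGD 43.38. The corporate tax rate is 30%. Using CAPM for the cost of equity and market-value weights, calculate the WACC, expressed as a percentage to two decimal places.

Cost of equity via CAPM: Re = 1.19% + 0.55 × 4.84% = 3.8520%.
Cost of preferred: Rp = 2.04 / 43.38 = 4.7026%.
Market value of equity E = 35.54 × 7.4m = 262.996m.
Total capital V = 262.996 + 62.5 + 31.6 + 41.6 = 398.696.
Equity: weight = 262.996/398.696 = 0.6596; cost = 3.852%.
Preferred: weight = 62.5/398.696 = 0.1568; cost = 4.7026%.
Convertible notes (debt portion): weight = 31.6/398.696 = 0.0793; after-tax cost = 5.5% × (1 − 30%) = 3.8500%.
Term loan: weight = 41.6/398.696 = 0.1043; after-tax cost = 9.3% × (1 − 30%) = 6.5100%.
WACC = 0.6596 × 3.8520% + 0.1568 × 4.7026% + 0.0793 × 3.8500% + 0.1043 × 6.5100% = 4.2625%.

4.26%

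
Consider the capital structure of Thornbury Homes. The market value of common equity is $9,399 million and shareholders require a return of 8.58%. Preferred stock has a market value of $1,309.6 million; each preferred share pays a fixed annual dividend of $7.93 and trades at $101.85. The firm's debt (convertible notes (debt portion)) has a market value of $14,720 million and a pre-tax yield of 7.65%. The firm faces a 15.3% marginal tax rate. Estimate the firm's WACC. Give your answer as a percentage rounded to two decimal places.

Cost of preferred: Rp = 7.93 / 101.85 = 7.7860%.
Total capital V = 9399 + 1309.6 + 14720 = 25428.6.
Equity: weight = 9399/25428.6 = 0.3696; cost = 8.58%.
Preferred: weight = 1309.6/25428.6 = 0.0515; cost = 7.786%.
Convertible notes (debt portion): weight = 14720/25428.6 = 0.5789; after-tax cost = 7.65% × (1 − 15.3%) = 6.4795%.
WACC = 0.3696 × 8.5800% + 0.0515 × 7.7860% + 0.5789 × 6.4795% = 7.3232%.

7.32%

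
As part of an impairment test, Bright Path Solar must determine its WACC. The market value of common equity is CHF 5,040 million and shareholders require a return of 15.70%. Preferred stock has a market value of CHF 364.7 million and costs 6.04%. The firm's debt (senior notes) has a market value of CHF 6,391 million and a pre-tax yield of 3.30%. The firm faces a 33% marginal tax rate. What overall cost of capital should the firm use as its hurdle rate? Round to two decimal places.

Total capital V = 5040 + 364.7 + 6391 = 11795.7.
Equity: weight = 5040/11795.7 = 0.4273; cost = 15.7%.
Preferred: weight = 364.7/11795.7 = 0.0309; cost = 6.04%.
Senior notes: weight = 6391/11795.7 = 0.5418; after-tax cost = 3.3% × (1 − 33%) = 2.2110%.
WACC = 0.4273 × 15.7000% + 0.0309 × 6.0400% + 0.5418 × 2.2110% = 8.0929%.

8.09%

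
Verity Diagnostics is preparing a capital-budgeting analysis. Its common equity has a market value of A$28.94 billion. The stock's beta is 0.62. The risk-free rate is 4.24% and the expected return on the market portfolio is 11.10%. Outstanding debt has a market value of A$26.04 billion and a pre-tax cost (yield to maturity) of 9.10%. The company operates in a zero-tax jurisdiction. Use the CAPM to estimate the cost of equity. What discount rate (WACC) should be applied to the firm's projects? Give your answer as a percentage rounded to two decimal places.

Market risk premium = 11.1% − 4.24% = 6.86%.
Cost of equity via CAPM: Re = 4.24% + 0.62 × 6.86% = 8.4932%.
Total capital V = 28.94 + 26.04 = 54.98.
Equity: weight = 28.94/54.98 = 0.5264; cost = 8.4932%.
Debt: weight = 26.04/54.98 = 0.4736; after-tax cost = 9.1% × (1 − 0%) = 9.1000%.
WACC = 0.5264 × 8.4932% + 0.4736 × 9.1000% = 8.7806%.

8.78%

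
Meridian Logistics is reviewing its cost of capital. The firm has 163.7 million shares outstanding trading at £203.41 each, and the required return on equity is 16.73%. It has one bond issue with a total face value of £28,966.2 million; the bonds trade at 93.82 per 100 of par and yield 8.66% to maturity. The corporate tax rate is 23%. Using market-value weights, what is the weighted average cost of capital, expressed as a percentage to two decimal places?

12.21%

Market value of equity E = 203.41 × 163.7m = 33298.217m. Market value of debt D = 28966.2m × 93.82/100 = 27176.08884m.
Total capital V = 33298.217 + 27176.08884 = 60474.30584.
Equity: weight = 33298.217/60474.30584 = 0.5506; cost = 16.73%.
Bonds outstanding: weight = 27176.08884/60474.30584 = 0.4494; after-tax cost = 8.66% × (1 − 23%) = 6.6682%.
WACC = 0.5506 × 16.7300% + 0.4494 × 6.6682% = 12.2084%.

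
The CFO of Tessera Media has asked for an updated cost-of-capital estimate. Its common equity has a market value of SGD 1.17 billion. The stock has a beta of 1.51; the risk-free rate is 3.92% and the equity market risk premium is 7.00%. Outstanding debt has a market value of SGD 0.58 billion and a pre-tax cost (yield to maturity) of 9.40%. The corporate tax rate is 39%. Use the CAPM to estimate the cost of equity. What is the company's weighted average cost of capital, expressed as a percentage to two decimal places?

Cost of equity via CAPM: Re = 3.92% + 1.51 × 7.0% = 14.4900%.
Total capital V = 1.17 + 0.58 = 1.75.
Equity: weight = 1.17/1.75 = 0.6686; cost = 14.49%.
Debt: weight = 0.58/1.75 = 0.3314; after-tax cost = 9.4% × (1 − 39%) = 5.7340%.
WACC = 0.6686 × 14.4900% + 0.3314 × 5.7340% = 11.5880%.

11.59%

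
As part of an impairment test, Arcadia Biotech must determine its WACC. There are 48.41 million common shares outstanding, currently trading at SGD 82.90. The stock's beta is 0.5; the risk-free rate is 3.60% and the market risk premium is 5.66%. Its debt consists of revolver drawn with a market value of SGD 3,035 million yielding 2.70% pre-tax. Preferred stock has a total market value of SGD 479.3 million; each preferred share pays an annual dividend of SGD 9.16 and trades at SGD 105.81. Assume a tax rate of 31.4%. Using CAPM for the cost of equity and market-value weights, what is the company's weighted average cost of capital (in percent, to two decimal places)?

4.73%

Cost of equity via CAPM: Re = 3.6% + 0.5 × 5.66% = 6.4300%.
Cost of preferred: Rp = 9.16 / 105.81 = 8.6570%.
Market value of equity E = 82.9 × 48.41m = 4013.189m.
Total capital V = 4013.189 + 479.3 + 3035 = 7527.489.
Equity: weight = 4013.189/7527.489 = 0.5331; cost = 6.43%.
Preferred: weight = 479.3/7527.489 = 0.0637; cost = 8.657%.
Revolver drawn: weight = 3035/7527.489 = 0.4032; after-tax cost = 2.7% × (1 − 31.4%) = 1.8522%.
WACC = 0.5331 × 6.4300% + 0.0637 × 8.6570% + 0.4032 × 1.8522% = 4.7261%.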